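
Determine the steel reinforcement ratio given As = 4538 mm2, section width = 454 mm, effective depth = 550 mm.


rho = As / (b * d)
= 4538 / (454 * 550)
= 0.0182

0.0182


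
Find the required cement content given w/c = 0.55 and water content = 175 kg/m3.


Cement = water / (w/c)
= 175 / 0.55
= 318.2 kg/m3

318.2


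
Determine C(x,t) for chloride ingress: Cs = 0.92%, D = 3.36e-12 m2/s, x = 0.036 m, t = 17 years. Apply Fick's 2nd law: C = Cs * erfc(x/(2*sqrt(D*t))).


t_seconds = 17 * 365.25 * 24 * 3600 = 536479200.0 s
arg = 0.036 / (2 * sqrt(3.36e-12 * 536479200.0))
= 0.424
erfc(0.424) = 0.5488
C = 0.92 * 0.5488 = 0.5049%

0.5049


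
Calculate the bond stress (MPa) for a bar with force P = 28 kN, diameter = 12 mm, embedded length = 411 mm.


u = P / (pi * db * ld)
= 28 * 1000 / (pi * 12 * 411)
= 1.807 MPa

1.807


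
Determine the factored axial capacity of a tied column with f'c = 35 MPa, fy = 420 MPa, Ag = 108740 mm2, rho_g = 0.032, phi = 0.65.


Ast = rho * Ag = 0.032 * 108740 = 3479.68 mm2
phi*Pn = 0.65 * 0.80 * (0.85 * 35 * (108740 - 3479.68) + 420 * 3479.68) / 1000
= 2388.34 kN

2388.34


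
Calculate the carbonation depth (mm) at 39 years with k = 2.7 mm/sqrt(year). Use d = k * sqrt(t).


depth = k * sqrt(t)
= 2.7 * sqrt(39)
= 16.86 mm

16.86


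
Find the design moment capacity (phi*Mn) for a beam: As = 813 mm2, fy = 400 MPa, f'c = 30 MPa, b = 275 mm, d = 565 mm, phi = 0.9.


a = As * fy / (0.85 * f'c * b)
= 813 * 400 / (0.85 * 30 * 275)
= 46.3743 mm
Mn = As * fy * (d - a/2) / 10^6
= 176.1975 kN-m
phi*Mn = 0.9 * 176.1975 = 158.58 kN-m

158.58


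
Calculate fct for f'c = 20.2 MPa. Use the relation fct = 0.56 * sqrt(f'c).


fct = 0.56 * sqrt(20.2)
= 0.56 * 4.494
= 2.517 MPa

2.517


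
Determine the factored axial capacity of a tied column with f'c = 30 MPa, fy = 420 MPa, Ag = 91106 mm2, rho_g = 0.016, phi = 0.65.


Ast = rho * Ag = 0.016 * 91106 = 1457.696 mm2
phi*Pn = 0.65 * 0.80 * (0.85 * 30 * (91106 - 1457.696) + 420 * 1457.696) / 1000
= 1507.1 kN

1507.1


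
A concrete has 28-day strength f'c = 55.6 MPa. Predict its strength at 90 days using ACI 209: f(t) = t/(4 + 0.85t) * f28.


f(90) = 90 / (4 + 0.85 * 90) * 55.6
= 90 / 80.5 * 55.6
= 62.16 MPa

62.16


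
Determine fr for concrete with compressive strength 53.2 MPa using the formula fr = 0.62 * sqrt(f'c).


fr = 0.62 * sqrt(53.2)
= 4.522 MPa

4.522


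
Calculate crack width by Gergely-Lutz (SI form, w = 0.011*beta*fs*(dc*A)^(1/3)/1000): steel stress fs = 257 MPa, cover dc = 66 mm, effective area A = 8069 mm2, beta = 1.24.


w = 0.011 * beta * fs * (dc * A)^(1/3) / 1000
= 0.011 * 1.24 * 257 * (66 * 8069)^(1/3) / 1000
= 0.284 mm

0.284


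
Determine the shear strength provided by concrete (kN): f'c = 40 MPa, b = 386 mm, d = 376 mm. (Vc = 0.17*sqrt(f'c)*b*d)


Vc = 0.17 * sqrt(40) * 386 * 376 / 1000
= 156.05 kN

156.05


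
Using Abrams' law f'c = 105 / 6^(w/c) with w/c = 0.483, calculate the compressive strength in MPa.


f'c = 105 / 6^0.483
= 105 / 2.376
= 44.19 MPa

44.19


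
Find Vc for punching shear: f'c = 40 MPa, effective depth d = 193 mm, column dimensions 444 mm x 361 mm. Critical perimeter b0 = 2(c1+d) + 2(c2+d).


b0 = 2*(444 + 193) + 2*(361 + 193) = 2382 mm
Vc = 0.33 * sqrt(40) * 2382 * 193 / 1000
= 959.5 kN

959.5


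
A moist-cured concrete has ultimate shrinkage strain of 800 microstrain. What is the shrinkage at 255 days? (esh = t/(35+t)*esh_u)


esh(255) = 255 / (35 + 255) * 800
= 255 / 290 * 800
= 703.4 microstrain

703.4


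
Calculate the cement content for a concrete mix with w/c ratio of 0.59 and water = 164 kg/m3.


Cement = water / (w/c)
= 164 / 0.59
= 278.0 kg/m3

278.0


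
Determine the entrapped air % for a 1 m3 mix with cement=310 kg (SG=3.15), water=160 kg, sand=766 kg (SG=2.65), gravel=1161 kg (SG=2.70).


Vol cement = 310 / (3.15 * 1000) = 0.098413 m3
Vol water = 160 / 1000 = 0.16 m3
Vol sand = 766 / (2.65 * 1000) = 0.289057 m3
Vol gravel = 1161 / (2.70 * 1000) = 0.43 m3
Total solid + water volume = 0.977469 m3
Air = (1 - 0.977469) * 100 = 2.25%

2.25


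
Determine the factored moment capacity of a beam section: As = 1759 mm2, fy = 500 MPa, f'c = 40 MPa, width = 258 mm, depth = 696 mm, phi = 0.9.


a = As * fy / (0.85 * f'c * b)
= 1759 * 500 / (0.85 * 40 * 258)
= 100.2622 mm
Mn = As * fy * (d - a/2) / 10^6
= 568.0417 kN-m
phi*Mn = 0.9 * 568.0417 = 511.24 kN-m

511.24


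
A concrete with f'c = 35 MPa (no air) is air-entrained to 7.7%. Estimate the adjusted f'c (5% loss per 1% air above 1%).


Strength loss = (7.7 - 1) * 5 = 33.5%
f'c = 35 * (1 - 33.5/100)
= 23.28 MPa

23.28


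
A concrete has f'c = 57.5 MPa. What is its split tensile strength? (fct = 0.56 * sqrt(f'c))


fct = 0.56 * sqrt(57.5)
= 0.56 * 7.583
= 4.246 MPa

4.246


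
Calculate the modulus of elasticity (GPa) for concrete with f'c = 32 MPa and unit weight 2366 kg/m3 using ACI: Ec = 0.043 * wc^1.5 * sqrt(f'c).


Ec = 0.043 * 2366^1.5 * sqrt(32) / 1000
= 27.99 GPa

27.99


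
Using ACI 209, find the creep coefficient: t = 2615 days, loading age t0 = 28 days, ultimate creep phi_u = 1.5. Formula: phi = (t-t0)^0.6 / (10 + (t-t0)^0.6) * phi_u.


dt = 2615 - 28 = 2587
phi = 2587^0.6 / (10 + 2587^0.6) * 1.5
= 1.377

1.377


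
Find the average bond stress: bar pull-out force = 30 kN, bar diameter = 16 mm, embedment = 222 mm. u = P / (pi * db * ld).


u = P / (pi * db * ld)
= 30 * 1000 / (pi * 16 * 222)
= 2.688 MPa

2.688


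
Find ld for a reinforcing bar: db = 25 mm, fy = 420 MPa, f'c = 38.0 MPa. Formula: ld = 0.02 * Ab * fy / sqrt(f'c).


Ab = pi * 25^2 / 4 = 490.874 mm2
ld = 0.02 * 490.874 * 420 / sqrt(38.0)
= 668.9 mm

668.9


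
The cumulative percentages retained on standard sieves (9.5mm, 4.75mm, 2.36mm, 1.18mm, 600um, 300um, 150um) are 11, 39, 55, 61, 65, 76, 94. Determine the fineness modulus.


FM = sum(cumulative % retained) / 100
= 401 / 100
= 4.01

4.01


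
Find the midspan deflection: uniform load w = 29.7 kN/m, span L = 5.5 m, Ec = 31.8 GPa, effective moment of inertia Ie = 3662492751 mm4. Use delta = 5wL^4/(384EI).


Convert: L = 5.5 m = 5500 mm, Ec = 31.8 GPa = 31800 MPa
delta = 5 * 29.7 * 5500^4 / (384 * 31800 * 3662492751)
= 3.04 mm

3.04


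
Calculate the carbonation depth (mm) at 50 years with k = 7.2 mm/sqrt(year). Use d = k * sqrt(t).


depth = k * sqrt(t)
= 7.2 * sqrt(50)
= 50.91 mm

50.91


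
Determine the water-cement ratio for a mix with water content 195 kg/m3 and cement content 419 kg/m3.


w/c = water / cement
w/c = 195 / 419 = 0.465

0.465


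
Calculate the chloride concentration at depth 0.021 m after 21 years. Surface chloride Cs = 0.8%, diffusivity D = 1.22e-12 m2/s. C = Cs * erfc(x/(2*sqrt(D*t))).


t_seconds = 21 * 365.25 * 24 * 3600 = 662709600.0 s
arg = 0.021 / (2 * sqrt(1.22e-12 * 662709600.0))
= 0.3693
erfc(0.3693) = 0.6015
C = 0.8 * 0.6015 = 0.4812%

0.4812


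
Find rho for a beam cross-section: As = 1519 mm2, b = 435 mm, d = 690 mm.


rho = As / (b * d)
= 1519 / (435 * 690)
= 0.0051

0.0051


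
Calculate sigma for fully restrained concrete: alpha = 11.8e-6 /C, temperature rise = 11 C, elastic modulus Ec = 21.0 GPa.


sigma = alpha * dT * Ec
= 11.8e-6 * 11 * 21.0 * 1000
= 2.726 MPa

2.726


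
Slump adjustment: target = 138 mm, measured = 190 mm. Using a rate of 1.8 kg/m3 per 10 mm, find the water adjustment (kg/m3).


Difference = 138 - 190 = -52 mm
Water adjustment = -52 * 1.8 / 10 = -9.4 kg/m3

-9.4


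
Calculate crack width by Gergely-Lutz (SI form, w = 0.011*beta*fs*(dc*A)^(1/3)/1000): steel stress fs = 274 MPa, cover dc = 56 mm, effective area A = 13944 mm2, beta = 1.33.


w = 0.011 * beta * fs * (dc * A)^(1/3) / 1000
= 0.011 * 1.33 * 274 * (56 * 13944)^(1/3) / 1000
= 0.369 mm

0.369


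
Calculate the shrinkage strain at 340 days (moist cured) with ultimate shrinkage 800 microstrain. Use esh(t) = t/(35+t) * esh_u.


esh(340) = 340 / (35 + 340) * 800
= 340 / 375 * 800
= 725.3 microstrain

725.3


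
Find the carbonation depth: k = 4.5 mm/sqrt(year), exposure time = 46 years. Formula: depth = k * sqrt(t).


depth = k * sqrt(t)
= 4.5 * sqrt(46)
= 30.52 mm

30.52


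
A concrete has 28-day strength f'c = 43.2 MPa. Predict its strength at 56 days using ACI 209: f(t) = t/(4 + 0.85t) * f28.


f(56) = 56 / (4 + 0.85 * 56) * 43.2
= 56 / 51.6 * 43.2
= 46.88 MPa

46.88


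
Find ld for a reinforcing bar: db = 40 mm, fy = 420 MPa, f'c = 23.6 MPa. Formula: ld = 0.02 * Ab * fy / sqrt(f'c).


Ab = pi * 40^2 / 4 = 1256.637 mm2
ld = 0.02 * 1256.637 * 420 / sqrt(23.6)
= 2172.9 mm

2172.9


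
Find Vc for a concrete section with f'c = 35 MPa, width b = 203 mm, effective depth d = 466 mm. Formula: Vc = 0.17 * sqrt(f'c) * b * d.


Vc = 0.17 * sqrt(35) * 203 * 466 / 1000
= 95.14 kN

95.14


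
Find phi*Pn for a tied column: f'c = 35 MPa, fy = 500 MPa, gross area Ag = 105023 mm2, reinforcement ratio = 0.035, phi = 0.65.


Ast = rho * Ag = 0.035 * 105023 = 3675.805 mm2
phi*Pn = 0.65 * 0.80 * (0.85 * 35 * (105023 - 3675.805) + 500 * 3675.805) / 1000
= 2523.55 kN

2523.55


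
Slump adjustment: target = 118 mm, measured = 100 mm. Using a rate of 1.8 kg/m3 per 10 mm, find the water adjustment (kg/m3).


Difference = 118 - 100 = 18 mm
Water adjustment = 18 * 1.8 / 10 = 3.2 kg/m3

3.2


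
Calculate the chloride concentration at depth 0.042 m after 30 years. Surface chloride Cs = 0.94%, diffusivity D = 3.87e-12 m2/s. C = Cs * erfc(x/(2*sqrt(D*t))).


t_seconds = 30 * 365.25 * 24 * 3600 = 946728000.0 s
arg = 0.042 / (2 * sqrt(3.87e-12 * 946728000.0))
= 0.3469
erfc(0.3469) = 0.6237
C = 0.94 * 0.6237 = 0.5863%

0.5863


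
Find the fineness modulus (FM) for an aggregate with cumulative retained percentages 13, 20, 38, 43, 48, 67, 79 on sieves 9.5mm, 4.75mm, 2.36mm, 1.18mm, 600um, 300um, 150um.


FM = sum(cumulative % retained) / 100
= 308 / 100
= 3.08

3.08


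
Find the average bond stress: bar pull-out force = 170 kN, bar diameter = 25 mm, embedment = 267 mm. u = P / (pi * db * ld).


u = P / (pi * db * ld)
= 170 * 1000 / (pi * 25 * 267)
= 8.107 MPa

8.107


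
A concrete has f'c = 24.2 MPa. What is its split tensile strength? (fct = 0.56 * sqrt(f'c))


fct = 0.56 * sqrt(24.2)
= 0.56 * 4.919
= 2.755 MPa

2.755


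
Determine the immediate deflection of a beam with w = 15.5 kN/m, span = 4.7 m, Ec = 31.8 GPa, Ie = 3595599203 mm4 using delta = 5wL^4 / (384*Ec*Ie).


Convert: L = 4.7 m = 4700 mm, Ec = 31.8 GPa = 31800 MPa
delta = 5 * 15.5 * 4700^4 / (384 * 31800 * 3595599203)
= 0.86 mm

0.86


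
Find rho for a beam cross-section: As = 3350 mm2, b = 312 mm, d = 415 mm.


rho = As / (b * d)
= 3350 / (312 * 415)
= 0.0259

0.0259


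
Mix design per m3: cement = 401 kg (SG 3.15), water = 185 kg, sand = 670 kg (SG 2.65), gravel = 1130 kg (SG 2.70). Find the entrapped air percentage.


Vol cement = 401 / (3.15 * 1000) = 0.127302 m3
Vol water = 185 / 1000 = 0.185 m3
Vol sand = 670 / (2.65 * 1000) = 0.25283 m3
Vol gravel = 1130 / (2.70 * 1000) = 0.418519 m3
Total solid + water volume = 0.98365 m3
Air = (1 - 0.98365) * 100 = 1.63%

1.63


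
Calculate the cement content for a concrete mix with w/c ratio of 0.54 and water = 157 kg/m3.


Cement = water / (w/c)
= 157 / 0.54
= 290.7 kg/m3

290.7


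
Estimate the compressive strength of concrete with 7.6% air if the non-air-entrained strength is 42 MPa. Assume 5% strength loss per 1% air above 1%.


Strength loss = (7.6 - 1) * 5 = 33.0%
f'c = 42 * (1 - 33.0/100)
= 28.14 MPa

28.14


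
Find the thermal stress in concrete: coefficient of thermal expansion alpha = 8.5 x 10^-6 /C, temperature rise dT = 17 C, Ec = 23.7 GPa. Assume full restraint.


sigma = alpha * dT * Ec
= 8.5e-6 * 17 * 23.7 * 1000
= 3.425 MPa

3.425


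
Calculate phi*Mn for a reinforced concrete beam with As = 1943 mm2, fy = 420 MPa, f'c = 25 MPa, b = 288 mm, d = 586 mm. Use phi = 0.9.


a = As * fy / (0.85 * f'c * b)
= 1943 * 420 / (0.85 * 25 * 288)
= 133.3431 mm
Mn = As * fy * (d - a/2) / 10^6
= 423.8032 kN-m
phi*Mn = 0.9 * 423.8032 = 381.42 kN-m

381.42


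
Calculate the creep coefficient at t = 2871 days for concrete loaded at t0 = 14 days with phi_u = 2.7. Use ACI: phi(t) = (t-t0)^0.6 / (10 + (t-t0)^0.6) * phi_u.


dt = 2871 - 14 = 2857
phi = 2857^0.6 / (10 + 2857^0.6) * 2.7
= 2.49

2.49


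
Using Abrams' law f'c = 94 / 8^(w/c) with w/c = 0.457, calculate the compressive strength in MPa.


f'c = 94 / 8^0.457
= 94 / 2.586
= 36.34 MPa

36.34


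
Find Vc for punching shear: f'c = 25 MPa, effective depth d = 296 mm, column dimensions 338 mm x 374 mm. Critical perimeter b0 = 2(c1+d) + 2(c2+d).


b0 = 2*(338 + 296) + 2*(374 + 296) = 2608 mm
Vc = 0.33 * sqrt(25) * 2608 * 296 / 1000
= 1273.75 kN

1273.75


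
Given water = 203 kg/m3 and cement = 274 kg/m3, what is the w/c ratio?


w/c = water / cement
w/c = 203 / 274 = 0.741

0.741


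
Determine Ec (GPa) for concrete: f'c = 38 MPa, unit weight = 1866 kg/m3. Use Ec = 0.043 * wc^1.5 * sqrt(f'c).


Ec = 0.043 * 1866^1.5 * sqrt(38) / 1000
= 21.37 GPa

21.37


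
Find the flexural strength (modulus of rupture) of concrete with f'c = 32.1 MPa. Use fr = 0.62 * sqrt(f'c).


fr = 0.62 * sqrt(32.1)
= 3.513 MPa

3.513


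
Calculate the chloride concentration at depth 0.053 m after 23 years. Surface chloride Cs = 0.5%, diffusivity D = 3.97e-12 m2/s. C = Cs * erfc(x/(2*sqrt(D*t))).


t_seconds = 23 * 365.25 * 24 * 3600 = 725824800.0 s
arg = 0.053 / (2 * sqrt(3.97e-12 * 725824800.0))
= 0.4937
erfc(0.4937) = 0.4851
C = 0.5 * 0.4851 = 0.2425%

0.2425


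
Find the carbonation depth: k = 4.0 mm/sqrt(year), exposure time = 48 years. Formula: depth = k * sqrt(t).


depth = k * sqrt(t)
= 4.0 * sqrt(48)
= 27.71 mm

27.71


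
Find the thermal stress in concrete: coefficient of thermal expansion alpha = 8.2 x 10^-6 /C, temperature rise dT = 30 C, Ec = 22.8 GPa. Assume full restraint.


sigma = alpha * dT * Ec
= 8.2e-6 * 30 * 22.8 * 1000
= 5.609 MPa

5.609


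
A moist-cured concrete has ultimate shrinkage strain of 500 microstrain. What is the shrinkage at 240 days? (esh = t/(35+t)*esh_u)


esh(240) = 240 / (35 + 240) * 500
= 240 / 275 * 500
= 436.4 microstrain

436.4


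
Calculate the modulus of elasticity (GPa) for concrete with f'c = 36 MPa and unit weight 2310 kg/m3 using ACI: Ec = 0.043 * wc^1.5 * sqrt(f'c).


Ec = 0.043 * 2310^1.5 * sqrt(36) / 1000
= 28.64 GPa

28.64


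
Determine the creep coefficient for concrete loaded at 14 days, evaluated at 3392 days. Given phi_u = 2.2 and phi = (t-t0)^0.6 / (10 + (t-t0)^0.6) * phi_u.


dt = 3392 - 14 = 3378
phi = 3378^0.6 / (10 + 3378^0.6) * 2.2
= 2.044

2.044


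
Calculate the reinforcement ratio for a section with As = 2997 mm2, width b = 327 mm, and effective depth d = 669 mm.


rho = As / (b * d)
= 2997 / (327 * 669)
= 0.0137

0.0137


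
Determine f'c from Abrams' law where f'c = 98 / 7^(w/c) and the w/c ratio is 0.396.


f'c = 98 / 7^0.396
= 98 / 2.161
= 45.35 MPa

45.35


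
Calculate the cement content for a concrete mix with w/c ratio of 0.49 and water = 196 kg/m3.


Cement = water / (w/c)
= 196 / 0.49
= 400.0 kg/m3

400.0


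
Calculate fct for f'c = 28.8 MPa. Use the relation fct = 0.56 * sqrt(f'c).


fct = 0.56 * sqrt(28.8)
= 0.56 * 5.367
= 3.005 MPa

3.005


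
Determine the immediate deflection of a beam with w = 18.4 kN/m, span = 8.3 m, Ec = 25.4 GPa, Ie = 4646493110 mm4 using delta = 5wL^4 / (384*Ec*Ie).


Convert: L = 8.3 m = 8300 mm, Ec = 25.4 GPa = 25400 MPa
delta = 5 * 18.4 * 8300^4 / (384 * 25400 * 4646493110)
= 9.63 mm

9.63


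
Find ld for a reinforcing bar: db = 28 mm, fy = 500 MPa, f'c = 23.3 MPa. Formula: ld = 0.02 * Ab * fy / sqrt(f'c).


Ab = pi * 28^2 / 4 = 615.752 mm2
ld = 0.02 * 615.752 * 500 / sqrt(23.3)
= 1275.6 mm

1275.6


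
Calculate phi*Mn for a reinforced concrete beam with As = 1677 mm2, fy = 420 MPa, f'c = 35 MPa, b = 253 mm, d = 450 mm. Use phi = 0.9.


a = As * fy / (0.85 * f'c * b)
= 1677 * 420 / (0.85 * 35 * 253)
= 93.5782 mm
Mn = As * fy * (d - a/2) / 10^6
= 283.9976 kN-m
phi*Mn = 0.9 * 283.9976 = 255.6 kN-m

255.6


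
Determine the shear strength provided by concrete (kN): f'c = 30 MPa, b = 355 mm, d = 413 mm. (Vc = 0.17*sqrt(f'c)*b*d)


Vc = 0.17 * sqrt(30) * 355 * 413 / 1000
= 136.52 kN

136.52


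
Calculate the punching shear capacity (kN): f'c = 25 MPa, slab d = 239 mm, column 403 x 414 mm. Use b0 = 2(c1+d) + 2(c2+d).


b0 = 2*(403 + 239) + 2*(414 + 239) = 2590 mm
Vc = 0.33 * sqrt(25) * 2590 * 239 / 1000
= 1021.37 kN

1021.37


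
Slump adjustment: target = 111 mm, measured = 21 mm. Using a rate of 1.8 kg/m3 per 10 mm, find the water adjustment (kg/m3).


Difference = 111 - 21 = 90 mm
Water adjustment = 90 * 1.8 / 10 = 16.2 kg/m3

16.2


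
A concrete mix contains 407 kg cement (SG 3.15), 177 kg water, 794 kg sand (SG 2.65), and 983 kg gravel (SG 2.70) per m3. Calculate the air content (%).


Vol cement = 407 / (3.15 * 1000) = 0.129206 m3
Vol water = 177 / 1000 = 0.177 m3
Vol sand = 794 / (2.65 * 1000) = 0.299623 m3
Vol gravel = 983 / (2.70 * 1000) = 0.364074 m3
Total solid + water volume = 0.969903 m3
Air = (1 - 0.969903) * 100 = 3.01%

3.01


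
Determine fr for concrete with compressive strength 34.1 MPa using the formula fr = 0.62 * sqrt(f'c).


fr = 0.62 * sqrt(34.1)
= 3.621 MPa

3.621


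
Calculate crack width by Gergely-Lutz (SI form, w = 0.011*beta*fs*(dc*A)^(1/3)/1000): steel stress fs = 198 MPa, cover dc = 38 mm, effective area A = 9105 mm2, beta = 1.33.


w = 0.011 * beta * fs * (dc * A)^(1/3) / 1000
= 0.011 * 1.33 * 198 * (38 * 9105)^(1/3) / 1000
= 0.203 mm

0.203


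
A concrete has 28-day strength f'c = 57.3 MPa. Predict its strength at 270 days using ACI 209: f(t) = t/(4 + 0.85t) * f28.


f(270) = 270 / (4 + 0.85 * 270) * 57.3
= 270 / 233.5 * 57.3
= 66.26 MPa

66.26


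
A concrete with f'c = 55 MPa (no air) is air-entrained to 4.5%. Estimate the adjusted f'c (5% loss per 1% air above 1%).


Strength loss = (4.5 - 1) * 5 = 17.5%
f'c = 55 * (1 - 17.5/100)
= 45.38 MPa

45.38


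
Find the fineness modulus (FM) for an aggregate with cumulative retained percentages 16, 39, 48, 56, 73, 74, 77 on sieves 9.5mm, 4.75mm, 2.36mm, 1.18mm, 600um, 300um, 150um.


FM = sum(cumulative % retained) / 100
= 383 / 100
= 3.83

3.83


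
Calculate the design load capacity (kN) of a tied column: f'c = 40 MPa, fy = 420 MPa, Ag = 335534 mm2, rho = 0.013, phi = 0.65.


Ast = rho * Ag = 0.013 * 335534 = 4361.942 mm2
phi*Pn = 0.65 * 0.80 * (0.85 * 40 * (335534 - 4361.942) + 420 * 4361.942) / 1000
= 6807.77 kN

6807.77


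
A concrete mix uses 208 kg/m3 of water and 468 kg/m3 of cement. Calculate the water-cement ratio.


w/c = water / cement
w/c = 208 / 468 = 0.444

0.444


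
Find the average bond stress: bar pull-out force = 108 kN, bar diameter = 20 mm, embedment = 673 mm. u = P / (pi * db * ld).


u = P / (pi * db * ld)
= 108 * 1000 / (pi * 20 * 673)
= 2.554 MPa

2.554


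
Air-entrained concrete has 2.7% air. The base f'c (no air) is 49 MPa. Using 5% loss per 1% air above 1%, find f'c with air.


Strength loss = (2.7 - 1) * 5 = 8.5%
f'c = 49 * (1 - 8.5/100)
= 44.84 MPa

44.84


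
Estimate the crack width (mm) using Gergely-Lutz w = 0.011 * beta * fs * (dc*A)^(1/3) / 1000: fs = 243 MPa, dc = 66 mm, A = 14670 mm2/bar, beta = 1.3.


w = 0.011 * beta * fs * (dc * A)^(1/3) / 1000
= 0.011 * 1.3 * 243 * (66 * 14670)^(1/3) / 1000
= 0.344 mm

0.344


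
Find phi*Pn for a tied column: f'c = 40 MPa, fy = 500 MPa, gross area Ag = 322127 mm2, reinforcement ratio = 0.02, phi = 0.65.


Ast = rho * Ag = 0.02 * 322127 = 6442.54 mm2
phi*Pn = 0.65 * 0.80 * (0.85 * 40 * (322127 - 6442.54) + 500 * 6442.54) / 1000
= 7256.36 kN

7256.36


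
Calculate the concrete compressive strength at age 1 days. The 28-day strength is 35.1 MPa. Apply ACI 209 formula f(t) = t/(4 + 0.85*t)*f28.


f(1) = 1 / (4 + 0.85 * 1) * 35.1
= 1 / 4.85 * 35.1
= 7.24 MPa

7.24


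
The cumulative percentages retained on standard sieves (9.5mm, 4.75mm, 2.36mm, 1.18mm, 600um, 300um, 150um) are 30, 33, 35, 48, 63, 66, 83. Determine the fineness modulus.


FM = sum(cumulative % retained) / 100
= 358 / 100
= 3.58

3.58


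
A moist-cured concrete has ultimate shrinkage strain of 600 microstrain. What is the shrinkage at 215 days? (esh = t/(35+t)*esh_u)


esh(215) = 215 / (35 + 215) * 600
= 215 / 250 * 600
= 516.0 microstrain

516.0


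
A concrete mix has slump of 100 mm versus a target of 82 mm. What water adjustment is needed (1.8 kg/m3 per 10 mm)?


Difference = 82 - 100 = -18 mm
Water adjustment = -18 * 1.8 / 10 = -3.2 kg/m3

-3.2


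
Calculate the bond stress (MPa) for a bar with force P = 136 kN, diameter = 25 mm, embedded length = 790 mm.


u = P / (pi * db * ld)
= 136 * 1000 / (pi * 25 * 790)
= 2.192 MPa

2.192


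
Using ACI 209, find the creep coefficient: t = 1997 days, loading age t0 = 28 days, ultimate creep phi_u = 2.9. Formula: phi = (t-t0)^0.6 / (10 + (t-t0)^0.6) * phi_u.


dt = 1997 - 28 = 1969
phi = 1969^0.6 / (10 + 1969^0.6) * 2.9
= 2.623

2.623


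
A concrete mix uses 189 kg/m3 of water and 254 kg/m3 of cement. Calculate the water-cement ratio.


w/c = water / cement
w/c = 189 / 254 = 0.744

0.744


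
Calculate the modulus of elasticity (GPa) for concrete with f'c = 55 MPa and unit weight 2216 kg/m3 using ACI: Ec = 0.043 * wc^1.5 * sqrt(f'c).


Ec = 0.043 * 2216^1.5 * sqrt(55) / 1000
= 33.27 GPa

33.27


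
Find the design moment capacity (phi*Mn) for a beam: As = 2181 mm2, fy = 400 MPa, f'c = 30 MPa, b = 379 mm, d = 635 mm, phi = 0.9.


a = As * fy / (0.85 * f'c * b)
= 2181 * 400 / (0.85 * 30 * 379)
= 90.2685 mm
Mn = As * fy * (d - a/2) / 10^6
= 514.5989 kN-m
phi*Mn = 0.9 * 514.5989 = 463.14 kN-m

463.14


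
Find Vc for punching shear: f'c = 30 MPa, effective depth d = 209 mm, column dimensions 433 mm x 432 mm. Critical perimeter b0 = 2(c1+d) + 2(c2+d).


b0 = 2*(433 + 209) + 2*(432 + 209) = 2566 mm
Vc = 0.33 * sqrt(30) * 2566 * 209 / 1000
= 969.34 kN

969.34


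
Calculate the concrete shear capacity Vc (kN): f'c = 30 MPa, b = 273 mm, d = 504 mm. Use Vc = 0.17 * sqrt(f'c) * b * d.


Vc = 0.17 * sqrt(30) * 273 * 504 / 1000
= 128.12 kN

128.12


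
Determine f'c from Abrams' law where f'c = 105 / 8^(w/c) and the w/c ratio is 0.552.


f'c = 105 / 8^0.552
= 105 / 3.151
= 33.32 MPa

33.32


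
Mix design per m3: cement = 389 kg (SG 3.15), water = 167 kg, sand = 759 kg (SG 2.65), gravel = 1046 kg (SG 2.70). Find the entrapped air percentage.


Vol cement = 389 / (3.15 * 1000) = 0.123492 m3
Vol water = 167 / 1000 = 0.167 m3
Vol sand = 759 / (2.65 * 1000) = 0.286415 m3
Vol gravel = 1046 / (2.70 * 1000) = 0.387407 m3
Total solid + water volume = 0.964315 m3
Air = (1 - 0.964315) * 100 = 3.57%

3.57


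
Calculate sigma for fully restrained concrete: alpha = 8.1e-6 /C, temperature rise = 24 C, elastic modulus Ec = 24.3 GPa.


sigma = alpha * dT * Ec
= 8.1e-6 * 24 * 24.3 * 1000
= 4.724 MPa

4.724


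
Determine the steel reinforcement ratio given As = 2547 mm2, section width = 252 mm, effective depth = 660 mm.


rho = As / (b * d)
= 2547 / (252 * 660)
= 0.0153

0.0153


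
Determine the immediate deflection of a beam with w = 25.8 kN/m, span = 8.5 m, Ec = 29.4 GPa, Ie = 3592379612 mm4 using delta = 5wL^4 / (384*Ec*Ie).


Convert: L = 8.5 m = 8500 mm, Ec = 29.4 GPa = 29400 MPa
delta = 5 * 25.8 * 8500^4 / (384 * 29400 * 3592379612)
= 16.6 mm

16.6


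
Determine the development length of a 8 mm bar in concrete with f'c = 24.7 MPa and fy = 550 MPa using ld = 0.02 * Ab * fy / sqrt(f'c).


Ab = pi * 8^2 / 4 = 50.265 mm2
ld = 0.02 * 50.265 * 550 / sqrt(24.7)
= 111.3 mm

111.3


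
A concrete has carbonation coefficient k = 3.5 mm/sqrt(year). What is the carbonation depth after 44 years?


depth = k * sqrt(t)
= 3.5 * sqrt(44)
= 23.22 mm

23.22


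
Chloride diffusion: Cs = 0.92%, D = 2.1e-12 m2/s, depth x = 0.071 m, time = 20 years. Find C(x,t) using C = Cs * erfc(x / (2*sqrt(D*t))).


t_seconds = 20 * 365.25 * 24 * 3600 = 631152000.0 s
arg = 0.071 / (2 * sqrt(2.1e-12 * 631152000.0))
= 0.9751
erfc(0.9751) = 0.1679
C = 0.92 * 0.1679 = 0.1545%

0.1545


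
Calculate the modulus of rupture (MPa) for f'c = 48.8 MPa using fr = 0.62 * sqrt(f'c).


fr = 0.62 * sqrt(48.8)
= 4.331 MPa

4.331


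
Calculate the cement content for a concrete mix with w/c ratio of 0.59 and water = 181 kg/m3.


Cement = water / (w/c)
= 181 / 0.59
= 306.8 kg/m3

306.8


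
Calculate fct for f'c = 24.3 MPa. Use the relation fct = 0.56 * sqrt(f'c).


fct = 0.56 * sqrt(24.3)
= 0.56 * 4.93
= 2.761 MPa

2.761


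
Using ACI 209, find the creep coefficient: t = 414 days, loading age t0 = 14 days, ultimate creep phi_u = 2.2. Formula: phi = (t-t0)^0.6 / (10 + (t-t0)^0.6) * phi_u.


dt = 414 - 14 = 400
phi = 400^0.6 / (10 + 400^0.6) * 2.2
= 1.726

1.726


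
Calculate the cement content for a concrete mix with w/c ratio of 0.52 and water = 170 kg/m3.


Cement = water / (w/c)
= 170 / 0.52
= 326.9 kg/m3

326.9


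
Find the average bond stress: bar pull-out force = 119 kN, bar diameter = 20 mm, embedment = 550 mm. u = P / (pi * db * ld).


u = P / (pi * db * ld)
= 119 * 1000 / (pi * 20 * 550)
= 3.444 MPa

3.444


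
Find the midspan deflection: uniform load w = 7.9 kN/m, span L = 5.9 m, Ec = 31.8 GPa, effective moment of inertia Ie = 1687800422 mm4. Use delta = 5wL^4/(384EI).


Convert: L = 5.9 m = 5900 mm, Ec = 31.8 GPa = 31800 MPa
delta = 5 * 7.9 * 5900^4 / (384 * 31800 * 1687800422)
= 2.32 mm

2.32


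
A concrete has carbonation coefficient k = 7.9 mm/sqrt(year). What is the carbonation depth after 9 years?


depth = k * sqrt(t)
= 7.9 * sqrt(9)
= 23.7 mm

23.7


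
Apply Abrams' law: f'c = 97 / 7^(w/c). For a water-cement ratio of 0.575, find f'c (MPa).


f'c = 97 / 7^0.575
= 97 / 3.061
= 31.68 MPa

31.68


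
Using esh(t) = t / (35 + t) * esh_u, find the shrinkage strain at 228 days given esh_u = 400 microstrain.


esh(228) = 228 / (35 + 228) * 400
= 228 / 263 * 400
= 346.8 microstrain

346.8


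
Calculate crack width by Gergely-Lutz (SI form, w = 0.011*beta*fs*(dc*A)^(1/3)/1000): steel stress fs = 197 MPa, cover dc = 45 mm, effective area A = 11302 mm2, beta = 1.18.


w = 0.011 * beta * fs * (dc * A)^(1/3) / 1000
= 0.011 * 1.18 * 197 * (45 * 11302)^(1/3) / 1000
= 0.204 mm

0.204


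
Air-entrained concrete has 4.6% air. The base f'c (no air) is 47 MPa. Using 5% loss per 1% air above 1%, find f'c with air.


Strength loss = (4.6 - 1) * 5 = 18.0%
f'c = 47 * (1 - 18.0/100)
= 38.54 MPa

38.54


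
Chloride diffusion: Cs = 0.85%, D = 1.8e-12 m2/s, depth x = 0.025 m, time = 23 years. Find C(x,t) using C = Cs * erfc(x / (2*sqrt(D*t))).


t_seconds = 23 * 365.25 * 24 * 3600 = 725824800.0 s
arg = 0.025 / (2 * sqrt(1.8e-12 * 725824800.0))
= 0.3458
erfc(0.3458) = 0.6248
C = 0.85 * 0.6248 = 0.5311%

0.5311


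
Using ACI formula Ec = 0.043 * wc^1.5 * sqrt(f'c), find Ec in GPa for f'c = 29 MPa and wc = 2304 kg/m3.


Ec = 0.043 * 2304^1.5 * sqrt(29) / 1000
= 25.61 GPa

25.61


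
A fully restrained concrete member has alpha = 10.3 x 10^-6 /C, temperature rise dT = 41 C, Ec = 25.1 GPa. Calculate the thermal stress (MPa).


sigma = alpha * dT * Ec
= 10.3e-6 * 41 * 25.1 * 1000
= 10.6 MPa

10.6


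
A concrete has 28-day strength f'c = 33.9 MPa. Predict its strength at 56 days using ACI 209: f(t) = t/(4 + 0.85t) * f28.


f(56) = 56 / (4 + 0.85 * 56) * 33.9
= 56 / 51.6 * 33.9
= 36.79 MPa

36.79


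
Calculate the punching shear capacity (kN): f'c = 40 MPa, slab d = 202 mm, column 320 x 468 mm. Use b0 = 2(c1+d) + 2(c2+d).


b0 = 2*(320 + 202) + 2*(468 + 202) = 2384 mm
Vc = 0.33 * sqrt(40) * 2384 * 202 / 1000
= 1005.08 kN

1005.08


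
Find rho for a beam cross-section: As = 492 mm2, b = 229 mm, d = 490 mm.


rho = As / (b * d)
= 492 / (229 * 490)
= 0.0044

0.0044


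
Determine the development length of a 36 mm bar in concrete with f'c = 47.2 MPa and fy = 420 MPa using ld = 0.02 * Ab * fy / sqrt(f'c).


Ab = pi * 36^2 / 4 = 1017.876 mm2
ld = 0.02 * 1017.876 * 420 / sqrt(47.2)
= 1244.5 mm

1244.5


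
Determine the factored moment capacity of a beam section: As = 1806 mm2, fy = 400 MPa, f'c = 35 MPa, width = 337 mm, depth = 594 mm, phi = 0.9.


a = As * fy / (0.85 * f'c * b)
= 1806 * 400 / (0.85 * 35 * 337)
= 72.0545 mm
Mn = As * fy * (d - a/2) / 10^6
= 403.0795 kN-m
phi*Mn = 0.9 * 403.0795 = 362.77 kN-m

362.77


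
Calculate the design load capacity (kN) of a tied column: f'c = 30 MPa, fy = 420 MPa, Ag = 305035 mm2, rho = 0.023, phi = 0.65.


Ast = rho * Ag = 0.023 * 305035 = 7015.805 mm2
phi*Pn = 0.65 * 0.80 * (0.85 * 30 * (305035 - 7015.805) + 420 * 7015.805) / 1000
= 5483.99 kN

5483.99


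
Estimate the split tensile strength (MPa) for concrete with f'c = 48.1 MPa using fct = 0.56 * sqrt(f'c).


fct = 0.56 * sqrt(48.1)
= 0.56 * 6.935
= 3.884 MPa

3.884


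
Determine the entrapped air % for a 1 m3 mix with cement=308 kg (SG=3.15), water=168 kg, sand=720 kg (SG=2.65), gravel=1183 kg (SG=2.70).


Vol cement = 308 / (3.15 * 1000) = 0.097778 m3
Vol water = 168 / 1000 = 0.168 m3
Vol sand = 720 / (2.65 * 1000) = 0.271698 m3
Vol gravel = 1183 / (2.70 * 1000) = 0.438148 m3
Total solid + water volume = 0.975624 m3
Air = (1 - 0.975624) * 100 = 2.44%

2.44


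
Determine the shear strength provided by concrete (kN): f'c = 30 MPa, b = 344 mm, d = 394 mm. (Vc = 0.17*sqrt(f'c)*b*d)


Vc = 0.17 * sqrt(30) * 344 * 394 / 1000
= 126.2 kN

126.2


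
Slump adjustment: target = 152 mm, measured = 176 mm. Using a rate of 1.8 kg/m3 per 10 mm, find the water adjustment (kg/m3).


Difference = 152 - 176 = -24 mm
Water adjustment = -24 * 1.8 / 10 = -4.3 kg/m3

-4.3


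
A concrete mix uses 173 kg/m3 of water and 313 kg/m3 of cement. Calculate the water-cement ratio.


w/c = water / cement
w/c = 173 / 313 = 0.553

0.553


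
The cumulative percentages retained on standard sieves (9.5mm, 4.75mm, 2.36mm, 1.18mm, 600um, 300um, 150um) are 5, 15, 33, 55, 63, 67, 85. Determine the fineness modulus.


FM = sum(cumulative % retained) / 100
= 323 / 100
= 3.23

3.23


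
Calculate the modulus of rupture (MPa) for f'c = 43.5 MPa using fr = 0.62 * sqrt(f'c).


fr = 0.62 * sqrt(43.5)
= 4.089 MPa

4.089


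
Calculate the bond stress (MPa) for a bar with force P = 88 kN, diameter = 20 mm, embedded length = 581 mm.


u = P / (pi * db * ld)
= 88 * 1000 / (pi * 20 * 581)
= 2.411 MPa

2.411


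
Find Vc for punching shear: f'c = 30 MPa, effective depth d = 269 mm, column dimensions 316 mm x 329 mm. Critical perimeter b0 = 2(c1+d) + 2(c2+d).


b0 = 2*(316 + 269) + 2*(329 + 269) = 2366 mm
Vc = 0.33 * sqrt(30) * 2366 * 269 / 1000
= 1150.38 kN

1150.38


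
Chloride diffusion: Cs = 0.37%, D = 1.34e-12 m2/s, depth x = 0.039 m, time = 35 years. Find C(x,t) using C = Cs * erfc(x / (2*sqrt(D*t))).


t_seconds = 35 * 365.25 * 24 * 3600 = 1104516000.0 s
arg = 0.039 / (2 * sqrt(1.34e-12 * 1104516000.0))
= 0.5069
erfc(0.5069) = 0.4735
C = 0.37 * 0.4735 = 0.1752%

0.1752


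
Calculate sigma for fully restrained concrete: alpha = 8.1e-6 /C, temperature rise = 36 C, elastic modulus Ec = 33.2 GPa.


sigma = alpha * dT * Ec
= 8.1e-6 * 36 * 33.2 * 1000
= 9.681 MPa

9.681


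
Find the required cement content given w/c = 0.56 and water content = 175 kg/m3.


Cement = water / (w/c)
= 175 / 0.56
= 312.5 kg/m3

312.5


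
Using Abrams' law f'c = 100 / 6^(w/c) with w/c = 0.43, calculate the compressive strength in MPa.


f'c = 100 / 6^0.43
= 100 / 2.161
= 46.28 MPa

46.28


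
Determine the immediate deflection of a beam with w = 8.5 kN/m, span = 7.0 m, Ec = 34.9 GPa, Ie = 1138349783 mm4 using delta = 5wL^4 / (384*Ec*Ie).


Convert: L = 7.0 m = 7000 mm, Ec = 34.9 GPa = 34900 MPa
delta = 5 * 8.5 * 7000^4 / (384 * 34900 * 1138349783)
= 6.69 mm

6.69


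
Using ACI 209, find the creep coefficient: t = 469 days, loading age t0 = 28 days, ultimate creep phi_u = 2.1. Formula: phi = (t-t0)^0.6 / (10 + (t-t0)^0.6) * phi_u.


dt = 469 - 28 = 441
phi = 441^0.6 / (10 + 441^0.6) * 2.1
= 1.668

1.668


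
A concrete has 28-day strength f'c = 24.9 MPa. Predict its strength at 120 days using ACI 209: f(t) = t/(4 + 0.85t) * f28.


f(120) = 120 / (4 + 0.85 * 120) * 24.9
= 120 / 106.0 * 24.9
= 28.19 MPa

28.19


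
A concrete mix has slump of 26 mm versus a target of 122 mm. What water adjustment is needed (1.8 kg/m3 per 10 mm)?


Difference = 122 - 26 = 96 mm
Water adjustment = 96 * 1.8 / 10 = 17.3 kg/m3

17.3


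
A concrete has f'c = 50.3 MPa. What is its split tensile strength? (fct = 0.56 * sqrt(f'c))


fct = 0.56 * sqrt(50.3)
= 0.56 * 7.092
= 3.972 MPa

3.972


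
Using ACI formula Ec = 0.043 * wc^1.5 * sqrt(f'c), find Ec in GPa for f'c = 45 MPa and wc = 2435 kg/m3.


Ec = 0.043 * 2435^1.5 * sqrt(45) / 1000
= 34.66 GPa

34.66


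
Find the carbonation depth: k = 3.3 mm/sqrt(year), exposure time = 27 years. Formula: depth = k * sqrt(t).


depth = k * sqrt(t)
= 3.3 * sqrt(27)
= 17.15 mm

17.15


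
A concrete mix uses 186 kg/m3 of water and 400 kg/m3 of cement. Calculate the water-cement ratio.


w/c = water / cement
w/c = 186 / 400 = 0.465

0.465


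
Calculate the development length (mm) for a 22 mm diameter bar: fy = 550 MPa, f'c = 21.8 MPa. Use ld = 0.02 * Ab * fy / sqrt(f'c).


Ab = pi * 22^2 / 4 = 380.133 mm2
ld = 0.02 * 380.133 * 550 / sqrt(21.8)
= 895.6 mm

895.6


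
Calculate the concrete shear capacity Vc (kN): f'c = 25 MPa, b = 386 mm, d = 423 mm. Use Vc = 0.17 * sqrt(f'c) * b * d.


Vc = 0.17 * sqrt(25) * 386 * 423 / 1000
= 138.79 kN

138.79


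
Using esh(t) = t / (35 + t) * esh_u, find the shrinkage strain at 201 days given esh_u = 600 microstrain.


esh(201) = 201 / (35 + 201) * 600
= 201 / 236 * 600
= 511.0 microstrain

511.0


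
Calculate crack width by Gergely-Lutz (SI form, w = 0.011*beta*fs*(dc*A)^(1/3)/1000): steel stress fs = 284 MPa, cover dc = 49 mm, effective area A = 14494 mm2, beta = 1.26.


w = 0.011 * beta * fs * (dc * A)^(1/3) / 1000
= 0.011 * 1.26 * 284 * (49 * 14494)^(1/3) / 1000
= 0.351 mm

0.351


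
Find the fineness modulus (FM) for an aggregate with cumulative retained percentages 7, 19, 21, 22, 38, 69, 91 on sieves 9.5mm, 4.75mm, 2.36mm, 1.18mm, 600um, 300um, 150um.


FM = sum(cumulative % retained) / 100
= 267 / 100
= 2.67

2.67


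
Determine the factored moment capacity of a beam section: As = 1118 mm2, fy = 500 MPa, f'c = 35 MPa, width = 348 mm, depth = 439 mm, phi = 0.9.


a = As * fy / (0.85 * f'c * b)
= 1118 * 500 / (0.85 * 35 * 348)
= 53.994 mm
Mn = As * fy * (d - a/2) / 10^6
= 230.3097 kN-m
phi*Mn = 0.9 * 230.3097 = 207.28 kN-m

207.28


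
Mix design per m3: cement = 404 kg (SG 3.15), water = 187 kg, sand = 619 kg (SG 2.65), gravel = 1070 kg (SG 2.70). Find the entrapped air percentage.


Vol cement = 404 / (3.15 * 1000) = 0.128254 m3
Vol water = 187 / 1000 = 0.187 m3
Vol sand = 619 / (2.65 * 1000) = 0.233585 m3
Vol gravel = 1070 / (2.70 * 1000) = 0.396296 m3
Total solid + water volume = 0.945135 m3
Air = (1 - 0.945135) * 100 = 5.49%

5.49


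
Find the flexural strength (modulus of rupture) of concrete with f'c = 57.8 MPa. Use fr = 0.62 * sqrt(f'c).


fr = 0.62 * sqrt(57.8)
= 4.714 MPa

4.714


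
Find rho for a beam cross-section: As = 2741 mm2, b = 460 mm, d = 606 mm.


rho = As / (b * d)
= 2741 / (460 * 606)
= 0.0098

0.0098


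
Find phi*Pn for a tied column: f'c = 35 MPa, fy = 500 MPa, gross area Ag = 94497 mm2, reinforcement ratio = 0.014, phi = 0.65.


Ast = rho * Ag = 0.014 * 94497 = 1322.958 mm2
phi*Pn = 0.65 * 0.80 * (0.85 * 35 * (94497 - 1322.958) + 500 * 1322.958) / 1000
= 1785.37 kN

1785.37


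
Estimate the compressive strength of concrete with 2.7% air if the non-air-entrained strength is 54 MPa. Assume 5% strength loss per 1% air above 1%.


Strength loss = (2.7 - 1) * 5 = 8.5%
f'c = 54 * (1 - 8.5/100)
= 49.41 MPa

49.41


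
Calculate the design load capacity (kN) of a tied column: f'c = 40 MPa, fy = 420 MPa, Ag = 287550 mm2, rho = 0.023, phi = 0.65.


Ast = rho * Ag = 0.023 * 287550 = 6613.65 mm2
phi*Pn = 0.65 * 0.80 * (0.85 * 40 * (287550 - 6613.65) + 420 * 6613.65) / 1000
= 6411.38 kN

6411.38


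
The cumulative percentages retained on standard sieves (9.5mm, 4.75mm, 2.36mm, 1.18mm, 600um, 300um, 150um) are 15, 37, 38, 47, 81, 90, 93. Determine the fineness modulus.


FM = sum(cumulative % retained) / 100
= 401 / 100
= 4.01

4.01


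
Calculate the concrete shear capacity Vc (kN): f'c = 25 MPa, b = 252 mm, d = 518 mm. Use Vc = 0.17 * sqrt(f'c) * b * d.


Vc = 0.17 * sqrt(25) * 252 * 518 / 1000
= 110.96 kN

110.96


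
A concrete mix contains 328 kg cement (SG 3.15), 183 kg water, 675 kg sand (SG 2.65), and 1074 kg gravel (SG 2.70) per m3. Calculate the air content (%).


Vol cement = 328 / (3.15 * 1000) = 0.104127 m3
Vol water = 183 / 1000 = 0.183 m3
Vol sand = 675 / (2.65 * 1000) = 0.254717 m3
Vol gravel = 1074 / (2.70 * 1000) = 0.397778 m3
Total solid + water volume = 0.939622 m3
Air = (1 - 0.939622) * 100 = 6.04%

6.04


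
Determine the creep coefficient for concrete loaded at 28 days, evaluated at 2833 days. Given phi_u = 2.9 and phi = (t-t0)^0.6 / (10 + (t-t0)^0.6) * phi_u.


dt = 2833 - 28 = 2805
phi = 2805^0.6 / (10 + 2805^0.6) * 2.9
= 2.672

2.672


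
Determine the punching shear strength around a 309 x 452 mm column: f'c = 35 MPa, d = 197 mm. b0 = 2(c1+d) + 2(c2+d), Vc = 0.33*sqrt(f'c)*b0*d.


b0 = 2*(309 + 197) + 2*(452 + 197) = 2310 mm
Vc = 0.33 * sqrt(35) * 2310 * 197 / 1000
= 888.44 kN

888.44


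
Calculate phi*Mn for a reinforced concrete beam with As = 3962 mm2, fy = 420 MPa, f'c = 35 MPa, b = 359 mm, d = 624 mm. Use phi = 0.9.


a = As * fy / (0.85 * f'c * b)
= 3962 * 420 / (0.85 * 35 * 359)
= 155.8053 mm
Mn = As * fy * (d - a/2) / 10^6
= 908.7278 kN-m
phi*Mn = 0.9 * 908.7278 = 817.86 kN-m

817.86


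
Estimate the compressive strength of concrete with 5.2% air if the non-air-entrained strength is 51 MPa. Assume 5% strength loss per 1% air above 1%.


Strength loss = (5.2 - 1) * 5 = 21.0%
f'c = 51 * (1 - 21.0/100)
= 40.29 MPa

40.29


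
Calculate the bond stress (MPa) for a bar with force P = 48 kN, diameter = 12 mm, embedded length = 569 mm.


u = P / (pi * db * ld)
= 48 * 1000 / (pi * 12 * 569)
= 2.238 MPa

2.238


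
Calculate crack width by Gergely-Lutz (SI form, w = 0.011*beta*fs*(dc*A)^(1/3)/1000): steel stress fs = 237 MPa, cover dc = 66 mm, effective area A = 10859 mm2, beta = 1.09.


w = 0.011 * beta * fs * (dc * A)^(1/3) / 1000
= 0.011 * 1.09 * 237 * (66 * 10859)^(1/3) / 1000
= 0.254 mm

0.254


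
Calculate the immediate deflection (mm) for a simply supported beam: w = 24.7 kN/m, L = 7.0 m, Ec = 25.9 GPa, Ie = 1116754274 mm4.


Convert: L = 7.0 m = 7000 mm, Ec = 25.9 GPa = 25900 MPa
delta = 5 * 24.7 * 7000^4 / (384 * 25900 * 1116754274)
= 26.7 mm

26.7


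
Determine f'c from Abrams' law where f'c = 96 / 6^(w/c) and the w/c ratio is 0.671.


f'c = 96 / 6^0.671
= 96 / 3.328
= 28.85 MPa

28.85


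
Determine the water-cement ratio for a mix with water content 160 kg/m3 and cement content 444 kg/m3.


w/c = water / cement
w/c = 160 / 444 = 0.36

0.36


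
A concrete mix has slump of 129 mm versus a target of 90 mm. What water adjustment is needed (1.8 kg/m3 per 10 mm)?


Difference = 90 - 129 = -39 mm
Water adjustment = -39 * 1.8 / 10 = -7.0 kg/m3

-7.0
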